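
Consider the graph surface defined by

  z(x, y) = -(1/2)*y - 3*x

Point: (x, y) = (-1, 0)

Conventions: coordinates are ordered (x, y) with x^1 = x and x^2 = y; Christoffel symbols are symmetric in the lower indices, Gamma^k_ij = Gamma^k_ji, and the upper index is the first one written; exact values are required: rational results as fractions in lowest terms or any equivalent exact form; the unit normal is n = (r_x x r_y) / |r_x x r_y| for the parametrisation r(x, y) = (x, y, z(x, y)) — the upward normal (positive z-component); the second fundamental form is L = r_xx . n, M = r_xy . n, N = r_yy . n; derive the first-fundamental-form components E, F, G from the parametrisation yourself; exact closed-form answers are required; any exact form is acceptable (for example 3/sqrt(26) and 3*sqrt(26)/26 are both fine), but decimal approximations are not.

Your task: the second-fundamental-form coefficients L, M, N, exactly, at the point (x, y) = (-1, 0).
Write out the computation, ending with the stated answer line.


z_x = -3, z_y = -1/2, z_xx = 0, z_xy = 0, z_yy = 0
E = 10, F = 3/2, G = 5/4; answer radicand W^2 = 41/4
unnormalised second-form numerators: l = 0, m = 0, n = 0; L = l/sqrt(41/4), and similarly M = m/sqrt(W^2), N = n/sqrt(W^2)

Answer: L = 0, M = 0, N = 0


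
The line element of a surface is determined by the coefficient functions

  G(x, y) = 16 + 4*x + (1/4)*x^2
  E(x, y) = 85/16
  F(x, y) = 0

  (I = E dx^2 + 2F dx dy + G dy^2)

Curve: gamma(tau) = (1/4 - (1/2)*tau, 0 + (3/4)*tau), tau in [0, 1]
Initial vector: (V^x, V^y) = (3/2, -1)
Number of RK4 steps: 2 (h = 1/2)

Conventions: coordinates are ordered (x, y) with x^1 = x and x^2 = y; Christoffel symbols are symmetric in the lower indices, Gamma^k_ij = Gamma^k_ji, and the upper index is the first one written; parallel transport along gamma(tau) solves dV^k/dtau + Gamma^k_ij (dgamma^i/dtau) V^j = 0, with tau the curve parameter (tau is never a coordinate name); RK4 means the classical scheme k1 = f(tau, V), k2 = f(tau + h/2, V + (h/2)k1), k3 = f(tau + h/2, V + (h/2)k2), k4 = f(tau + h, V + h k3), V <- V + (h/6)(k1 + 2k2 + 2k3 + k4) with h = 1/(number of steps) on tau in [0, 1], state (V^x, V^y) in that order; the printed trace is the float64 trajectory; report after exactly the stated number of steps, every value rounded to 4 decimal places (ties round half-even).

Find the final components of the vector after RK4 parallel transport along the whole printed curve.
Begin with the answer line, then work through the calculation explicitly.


Answer: V^x = 1.1903, V^y = -1.1950

gamma'(tau) = (-1/2, 3/4); f(tau, V)^k = -Gamma^k_ij(gamma(tau)) gamma'^i(tau) V^j; h = 1/2; intermediate values shown to 6 dp
curve data and Christoffel symbols at the stage parameters:
  tau = 0.000000: gamma = (0.250000, 0.000000), gamma' = (-0.500000, 0.750000); Gamma_xxx = 0.000000, Gamma_xxy = 0.000000, Gamma_xyy = -0.388235, Gamma_yxx = 0.000000, Gamma_yxy = 0.121212, Gamma_yyy = 0.000000
  tau = 0.250000: gamma = (0.125000, 0.187500), gamma' = (-0.500000, 0.750000); Gamma_xxx = 0.000000, Gamma_xxy = 0.000000, Gamma_xyy = -0.382353, Gamma_yxx = 0.000000, Gamma_yxy = 0.123077, Gamma_yyy = 0.000000
  tau = 0.500000: gamma = (0.000000, 0.375000), gamma' = (-0.500000, 0.750000); Gamma_xxx = 0.000000, Gamma_xxy = 0.000000, Gamma_xyy = -0.376471, Gamma_yxx = 0.000000, Gamma_yxy = 0.125000, Gamma_yyy = 0.000000
  tau = 0.750000: gamma = (-0.125000, 0.562500), gamma' = (-0.500000, 0.750000); Gamma_xxx = 0.000000, Gamma_xxy = 0.000000, Gamma_xyy = -0.370588, Gamma_yxx = 0.000000, Gamma_yxy = 0.126984, Gamma_yyy = 0.000000
  tau = 1.000000: gamma = (-0.250000, 0.750000), gamma' = (-0.500000, 0.750000); Gamma_xxx = 0.000000, Gamma_xxy = 0.000000, Gamma_xyy = -0.364706, Gamma_yxx = 0.000000, Gamma_yxy = 0.129032, Gamma_yyy = 0.000000
step 0: V^x = 1.5000, V^y = -1.0000
step 1: k1 = (-0.291176, -0.196970), k2 = (-0.300886, -0.196311), k3 = (-0.300838, -0.196077), k4 = (-0.310034, -0.195151); V <- V + (h/6)(k1 + 2k2 + 2k3 + k4): V^x = 1.3496, V^y = -1.0981
step 2: k1 = (-0.310045, -0.195156), k2 = (-0.318761, -0.193969), k3 = (-0.318678, -0.193743), k4 = (-0.326853, -0.192281); V <- V + (h/6)(k1 + 2k2 + 2k3 + k4): V^x = 1.1903, V^y = -1.1950


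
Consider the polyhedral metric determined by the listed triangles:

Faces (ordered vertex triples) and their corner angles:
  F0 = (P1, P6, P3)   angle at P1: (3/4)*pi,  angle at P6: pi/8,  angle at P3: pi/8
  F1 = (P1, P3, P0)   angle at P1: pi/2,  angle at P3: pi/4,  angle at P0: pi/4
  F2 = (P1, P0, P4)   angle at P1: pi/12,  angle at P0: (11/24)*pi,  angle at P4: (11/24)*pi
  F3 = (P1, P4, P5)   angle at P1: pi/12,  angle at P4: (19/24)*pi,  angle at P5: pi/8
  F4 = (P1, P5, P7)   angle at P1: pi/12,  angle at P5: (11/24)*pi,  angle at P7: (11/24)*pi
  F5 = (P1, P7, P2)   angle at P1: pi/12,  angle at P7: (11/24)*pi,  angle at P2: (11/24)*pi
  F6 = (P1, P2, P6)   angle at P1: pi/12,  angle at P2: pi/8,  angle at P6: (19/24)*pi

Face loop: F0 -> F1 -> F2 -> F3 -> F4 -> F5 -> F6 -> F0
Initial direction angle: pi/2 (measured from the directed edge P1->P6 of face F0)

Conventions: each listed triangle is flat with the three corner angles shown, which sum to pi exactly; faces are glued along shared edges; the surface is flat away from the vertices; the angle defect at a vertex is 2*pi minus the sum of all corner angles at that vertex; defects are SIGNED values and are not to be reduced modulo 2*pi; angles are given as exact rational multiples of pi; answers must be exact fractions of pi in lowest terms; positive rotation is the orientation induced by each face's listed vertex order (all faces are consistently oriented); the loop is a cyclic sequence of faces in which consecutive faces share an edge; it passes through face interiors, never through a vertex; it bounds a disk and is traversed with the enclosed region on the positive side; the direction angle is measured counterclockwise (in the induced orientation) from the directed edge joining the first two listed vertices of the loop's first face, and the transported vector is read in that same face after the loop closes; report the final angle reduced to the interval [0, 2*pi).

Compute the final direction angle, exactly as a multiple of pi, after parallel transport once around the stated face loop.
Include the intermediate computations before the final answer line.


enclosed vertex P1: corner angles sum to (5/3)*pi, defect = 2*pi - (5/3)*pi = pi/3
final direction = starting direction + enclosed defect total, reduced mod 2*pi (induced orientation)
final angle = pi/2 + pi/3 = (5/6)*pi (mod 2*pi)

Answer: final direction angle = (5/6)*pi


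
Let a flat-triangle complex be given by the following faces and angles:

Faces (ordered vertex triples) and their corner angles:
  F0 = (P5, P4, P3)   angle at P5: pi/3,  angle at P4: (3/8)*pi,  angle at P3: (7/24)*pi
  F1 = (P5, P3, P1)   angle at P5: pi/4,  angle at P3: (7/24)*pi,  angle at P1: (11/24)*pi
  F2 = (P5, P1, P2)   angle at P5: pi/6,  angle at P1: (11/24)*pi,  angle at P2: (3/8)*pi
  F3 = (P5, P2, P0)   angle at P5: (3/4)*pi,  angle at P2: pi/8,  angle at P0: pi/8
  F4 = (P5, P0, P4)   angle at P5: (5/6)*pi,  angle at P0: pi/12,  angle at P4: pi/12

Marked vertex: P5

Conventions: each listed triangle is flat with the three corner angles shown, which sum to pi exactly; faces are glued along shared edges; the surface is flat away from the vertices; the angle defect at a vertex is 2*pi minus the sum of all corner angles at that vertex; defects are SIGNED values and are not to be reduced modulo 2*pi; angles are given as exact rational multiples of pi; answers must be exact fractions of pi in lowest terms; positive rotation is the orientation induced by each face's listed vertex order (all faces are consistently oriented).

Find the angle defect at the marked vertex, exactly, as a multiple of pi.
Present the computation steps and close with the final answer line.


Sum of corner angles at P5: (7/3)*pi
defect = 2*pi - (7/3)*pi

Answer: defect(P5) = -pi/3


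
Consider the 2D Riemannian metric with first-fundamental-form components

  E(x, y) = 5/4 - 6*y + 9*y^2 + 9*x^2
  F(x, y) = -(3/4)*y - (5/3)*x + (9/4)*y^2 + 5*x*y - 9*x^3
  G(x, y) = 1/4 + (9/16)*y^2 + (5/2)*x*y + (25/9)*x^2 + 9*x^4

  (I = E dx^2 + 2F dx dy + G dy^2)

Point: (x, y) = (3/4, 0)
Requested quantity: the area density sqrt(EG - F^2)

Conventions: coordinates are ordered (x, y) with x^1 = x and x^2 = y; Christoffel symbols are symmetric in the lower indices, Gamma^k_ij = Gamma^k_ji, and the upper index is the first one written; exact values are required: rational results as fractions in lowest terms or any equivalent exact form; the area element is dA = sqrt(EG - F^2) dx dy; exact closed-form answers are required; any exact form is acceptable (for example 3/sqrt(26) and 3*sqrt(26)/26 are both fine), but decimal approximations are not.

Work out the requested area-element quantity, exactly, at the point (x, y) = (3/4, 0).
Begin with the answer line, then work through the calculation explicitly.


Answer: sqrt(EG - F^2) = 3*sqrt(449)/32

E = 101/16, F = -323/64, G = 1193/256; EG - F^2 = 4041/1024


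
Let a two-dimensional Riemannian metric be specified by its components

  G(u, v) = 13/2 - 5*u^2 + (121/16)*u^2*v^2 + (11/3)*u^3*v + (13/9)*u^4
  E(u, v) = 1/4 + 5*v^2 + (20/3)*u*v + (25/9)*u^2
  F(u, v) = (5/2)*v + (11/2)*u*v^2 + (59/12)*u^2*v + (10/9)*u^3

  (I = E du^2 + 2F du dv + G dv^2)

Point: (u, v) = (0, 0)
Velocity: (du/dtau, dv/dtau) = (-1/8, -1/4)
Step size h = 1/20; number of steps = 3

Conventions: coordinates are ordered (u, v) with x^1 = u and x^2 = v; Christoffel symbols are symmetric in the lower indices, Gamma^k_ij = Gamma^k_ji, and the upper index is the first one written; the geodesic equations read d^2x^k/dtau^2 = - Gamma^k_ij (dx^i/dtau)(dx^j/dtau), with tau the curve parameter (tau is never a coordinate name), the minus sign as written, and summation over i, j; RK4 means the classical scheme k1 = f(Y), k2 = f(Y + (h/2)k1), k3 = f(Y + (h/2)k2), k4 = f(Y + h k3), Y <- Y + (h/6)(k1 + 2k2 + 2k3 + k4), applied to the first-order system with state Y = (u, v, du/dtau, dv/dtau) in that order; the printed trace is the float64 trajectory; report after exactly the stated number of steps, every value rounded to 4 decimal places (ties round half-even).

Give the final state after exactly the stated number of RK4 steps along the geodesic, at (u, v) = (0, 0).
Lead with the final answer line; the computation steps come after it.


Answer: u = -0.0252, v = -0.0375, du/dtau = -0.2065, dv/dtau = -0.2508

f(Y) = (du/dtau, dv/dtau, -Gamma^u_ij Y'^i Y'^j, -Gamma^v_ij Y'^i Y'^j) with the Gammas evaluated at the stage position; h = 0.050000; intermediate values shown to 6 dp
step 0: u = 0.0000, v = 0.0000, du/dtau = -0.1250, dv/dtau = -0.2500
step 1:
  k1: at (u, v) = (0.000000, 0.000000), (du/dtau, dv/dtau) = (-0.125000, -0.250000); Gamma_uuu = 0.000000, Gamma_uuv = 0.000000, Gamma_uvv = 10.000000, Gamma_vuu = 0.000000, Gamma_vuv = 0.000000, Gamma_vvv = 0.000000; k1 = (-0.125000, -0.250000, -0.625000, 0.000000)
  k2: at (u, v) = (-0.003125, -0.006250), (du/dtau, dv/dtau) = (-0.140625, -0.250000); Gamma_uuu = -0.117503, Gamma_uuv = -0.166307, Gamma_uvv = 9.926047, Gamma_vuu = 0.006195, Gamma_vuv = 0.002004, Gamma_vvv = 0.023862; k2 = (-0.140625, -0.250000, -0.606361, -0.001755)
  k3: at (u, v) = (-0.003516, -0.006250), (du/dtau, dv/dtau) = (-0.140159, -0.250044); Gamma_uuu = -0.121813, Gamma_uuv = -0.171474, Gamma_uvv = 9.917473, Gamma_vuu = 0.006390, Gamma_vuv = 0.002292, Gamma_vvv = 0.023842; k3 = (-0.140159, -0.250044, -0.605648, -0.001777)
  k4: at (u, v) = (-0.007008, -0.012502), (du/dtau, dv/dtau) = (-0.155282, -0.250089); Gamma_uuu = -0.241567, Gamma_uuv = -0.340966, Gamma_uvv = 9.811665, Gamma_vuu = 0.012339, Gamma_vuv = 0.003749, Gamma_vvv = 0.047195; k4 = (-0.155282, -0.250089, -0.581358, -0.003540)
  Y <- Y + (h/6)(k1 + 2k2 + 2k3 + k4): u = -0.0070, v = -0.0125, du/dtau = -0.1553, dv/dtau = -0.2501
step 2:
  k1: at (u, v) = (-0.007015, -0.012501), (du/dtau, dv/dtau) = (-0.155253, -0.250088); Gamma_uuu = -0.241639, Gamma_uuv = -0.341049, Gamma_uvv = 9.811490, Gamma_vuu = 0.012343, Gamma_vuv = 0.003754, Gamma_vvv = 0.047191; k1 = (-0.155253, -0.250088, -0.581344, -0.003541)
  k2: at (u, v) = (-0.010897, -0.018754), (du/dtau, dv/dtau) = (-0.169787, -0.250177); Gamma_uuu = -0.362727, Gamma_uuv = -0.512413, Gamma_uvv = 9.673159, Gamma_vuu = 0.018065, Gamma_vuv = 0.004677, Gamma_vvv = 0.069825; k2 = (-0.169787, -0.250177, -0.551440, -0.005288)
  k3: at (u, v) = (-0.011260, -0.018756), (du/dtau, dv/dtau) = (-0.169039, -0.250221); Gamma_uuu = -0.366607, Gamma_uuv = -0.517050, Gamma_uvv = 9.663838, Gamma_vuu = 0.018239, Gamma_vuv = 0.004922, Gamma_vvv = 0.069769; k3 = (-0.169039, -0.250221, -0.550841, -0.005306)
  k4: at (u, v) = (-0.015467, -0.025013), (du/dtau, dv/dtau) = (-0.182795, -0.250354); Gamma_uuu = -0.487005, Gamma_uuv = -0.687639, Gamma_uvv = 9.493785, Gamma_vuu = 0.023722, Gamma_vuv = 0.005257, Gamma_vvv = 0.091468; k4 = (-0.182795, -0.250354, -0.515831, -0.007007)
  Y <- Y + (h/6)(k1 + 2k2 + 2k3 + k4): u = -0.0155, v = -0.0250, du/dtau = -0.1828, dv/dtau = -0.2504
step 3:
  k1: at (u, v) = (-0.015480, -0.025012), (du/dtau, dv/dtau) = (-0.182768, -0.250353); Gamma_uuu = -0.487122, Gamma_uuv = -0.687774, Gamma_uvv = 9.493460, Gamma_vuu = 0.023728, Gamma_vuv = 0.005265, Gamma_vvv = 0.091462; k1 = (-0.182768, -0.250353, -0.515805, -0.007007)
  k2: at (u, v) = (-0.020049, -0.031271), (du/dtau, dv/dtau) = (-0.195663, -0.250528); Gamma_uuu = -0.605923, Gamma_uuv = -0.856256, Gamma_uvv = 9.292019, Gamma_vuu = 0.029022, Gamma_vuv = 0.005065, Gamma_vvv = 0.112030; k2 = (-0.195663, -0.250528, -0.476064, -0.008639)
  k3: at (u, v) = (-0.020371, -0.031275), (du/dtau, dv/dtau) = (-0.194669, -0.250569); Gamma_uuu = -0.609127, Gamma_uuv = -0.860062, Gamma_uvv = 9.282743, Gamma_vuu = 0.029174, Gamma_vuv = 0.005264, Gamma_vvv = 0.111940; k3 = (-0.194669, -0.250569, -0.475827, -0.008647)
  k4: at (u, v) = (-0.025213, -0.037540), (du/dtau, dv/dtau) = (-0.206559, -0.250785); Gamma_uuu = -0.723973, Gamma_uuv = -1.023380, Gamma_uvv = 9.053470, Gamma_vuu = 0.034284, Gamma_vuv = 0.004500, Gamma_vvv = 0.131211; k4 = (-0.206559, -0.250785, -0.432486, -0.010181)
  Y <- Y + (h/6)(k1 + 2k2 + 2k3 + k4): u = -0.0252, v = -0.0375, du/dtau = -0.2065, dv/dtau = -0.2508


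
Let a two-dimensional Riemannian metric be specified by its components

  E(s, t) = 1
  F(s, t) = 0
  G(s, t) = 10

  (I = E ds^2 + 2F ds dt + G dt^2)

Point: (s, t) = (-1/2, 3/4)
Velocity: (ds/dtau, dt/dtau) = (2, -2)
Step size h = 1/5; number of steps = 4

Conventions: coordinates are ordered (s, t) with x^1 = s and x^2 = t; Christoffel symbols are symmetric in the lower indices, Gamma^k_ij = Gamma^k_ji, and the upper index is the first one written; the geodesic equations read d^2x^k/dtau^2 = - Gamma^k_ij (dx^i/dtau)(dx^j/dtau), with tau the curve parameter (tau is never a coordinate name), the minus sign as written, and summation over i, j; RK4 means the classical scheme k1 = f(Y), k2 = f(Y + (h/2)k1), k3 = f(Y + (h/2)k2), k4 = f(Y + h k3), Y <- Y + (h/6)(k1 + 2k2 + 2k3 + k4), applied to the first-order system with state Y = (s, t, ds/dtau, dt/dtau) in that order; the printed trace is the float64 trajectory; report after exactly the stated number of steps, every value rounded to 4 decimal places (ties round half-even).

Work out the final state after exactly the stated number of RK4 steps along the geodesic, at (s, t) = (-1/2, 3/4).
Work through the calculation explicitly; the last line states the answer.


f(Y) = (ds/dtau, dt/dtau, -Gamma^s_ij Y'^i Y'^j, -Gamma^t_ij Y'^i Y'^j) with the Gammas evaluated at the stage position; h = 0.200000; intermediate values shown to 6 dp
step 0: s = -0.5000, t = 0.7500, ds/dtau = 2.0000, dt/dtau = -2.0000
step 1:
  k1: at (s, t) = (-0.500000, 0.750000), (ds/dtau, dt/dtau) = (2.000000, -2.000000); Gamma_sss = 0.000000, Gamma_sst = 0.000000, Gamma_stt = 0.000000, Gamma_tss = 0.000000, Gamma_tst = 0.000000, Gamma_ttt = 0.000000; k1 = (2.000000, -2.000000, 0.000000, 0.000000)
  k2: at (s, t) = (-0.300000, 0.550000), (ds/dtau, dt/dtau) = (2.000000, -2.000000); Gamma_sss = 0.000000, Gamma_sst = 0.000000, Gamma_stt = 0.000000, Gamma_tss = 0.000000, Gamma_tst = 0.000000, Gamma_ttt = 0.000000; k2 = (2.000000, -2.000000, 0.000000, 0.000000)
  k3: at (s, t) = (-0.300000, 0.550000), (ds/dtau, dt/dtau) = (2.000000, -2.000000); Gamma_sss = 0.000000, Gamma_sst = 0.000000, Gamma_stt = 0.000000, Gamma_tss = 0.000000, Gamma_tst = 0.000000, Gamma_ttt = 0.000000; k3 = (2.000000, -2.000000, 0.000000, 0.000000)
  k4: at (s, t) = (-0.100000, 0.350000), (ds/dtau, dt/dtau) = (2.000000, -2.000000); Gamma_sss = 0.000000, Gamma_sst = 0.000000, Gamma_stt = 0.000000, Gamma_tss = 0.000000, Gamma_tst = 0.000000, Gamma_ttt = 0.000000; k4 = (2.000000, -2.000000, 0.000000, 0.000000)
  Y <- Y + (h/6)(k1 + 2k2 + 2k3 + k4): s = -0.1000, t = 0.3500, ds/dtau = 2.0000, dt/dtau = -2.0000
step 2:
  k1: at (s, t) = (-0.100000, 0.350000), (ds/dtau, dt/dtau) = (2.000000, -2.000000); Gamma_sss = 0.000000, Gamma_sst = 0.000000, Gamma_stt = 0.000000, Gamma_tss = 0.000000, Gamma_tst = 0.000000, Gamma_ttt = 0.000000; k1 = (2.000000, -2.000000, 0.000000, 0.000000)
  k2: at (s, t) = (0.100000, 0.150000), (ds/dtau, dt/dtau) = (2.000000, -2.000000); Gamma_sss = 0.000000, Gamma_sst = 0.000000, Gamma_stt = 0.000000, Gamma_tss = 0.000000, Gamma_tst = 0.000000, Gamma_ttt = 0.000000; k2 = (2.000000, -2.000000, 0.000000, 0.000000)
  k3: at (s, t) = (0.100000, 0.150000), (ds/dtau, dt/dtau) = (2.000000, -2.000000); Gamma_sss = 0.000000, Gamma_sst = 0.000000, Gamma_stt = 0.000000, Gamma_tss = 0.000000, Gamma_tst = 0.000000, Gamma_ttt = 0.000000; k3 = (2.000000, -2.000000, 0.000000, 0.000000)
  k4: at (s, t) = (0.300000, -0.050000), (ds/dtau, dt/dtau) = (2.000000, -2.000000); Gamma_sss = 0.000000, Gamma_sst = 0.000000, Gamma_stt = 0.000000, Gamma_tss = 0.000000, Gamma_tst = 0.000000, Gamma_ttt = 0.000000; k4 = (2.000000, -2.000000, 0.000000, 0.000000)
  Y <- Y + (h/6)(k1 + 2k2 + 2k3 + k4): s = 0.3000, t = -0.0500, ds/dtau = 2.0000, dt/dtau = -2.0000
step 3:
  k1: at (s, t) = (0.300000, -0.050000), (ds/dtau, dt/dtau) = (2.000000, -2.000000); Gamma_sss = 0.000000, Gamma_sst = 0.000000, Gamma_stt = 0.000000, Gamma_tss = 0.000000, Gamma_tst = 0.000000, Gamma_ttt = 0.000000; k1 = (2.000000, -2.000000, 0.000000, 0.000000)
  k2: at (s, t) = (0.500000, -0.250000), (ds/dtau, dt/dtau) = (2.000000, -2.000000); Gamma_sss = 0.000000, Gamma_sst = 0.000000, Gamma_stt = 0.000000, Gamma_tss = 0.000000, Gamma_tst = 0.000000, Gamma_ttt = 0.000000; k2 = (2.000000, -2.000000, 0.000000, 0.000000)
  k3: at (s, t) = (0.500000, -0.250000), (ds/dtau, dt/dtau) = (2.000000, -2.000000); Gamma_sss = 0.000000, Gamma_sst = 0.000000, Gamma_stt = 0.000000, Gamma_tss = 0.000000, Gamma_tst = 0.000000, Gamma_ttt = 0.000000; k3 = (2.000000, -2.000000, 0.000000, 0.000000)
  k4: at (s, t) = (0.700000, -0.450000), (ds/dtau, dt/dtau) = (2.000000, -2.000000); Gamma_sss = 0.000000, Gamma_sst = 0.000000, Gamma_stt = 0.000000, Gamma_tss = 0.000000, Gamma_tst = 0.000000, Gamma_ttt = 0.000000; k4 = (2.000000, -2.000000, 0.000000, 0.000000)
  Y <- Y + (h/6)(k1 + 2k2 + 2k3 + k4): s = 0.7000, t = -0.4500, ds/dtau = 2.0000, dt/dtau = -2.0000
step 4:
  k1: at (s, t) = (0.700000, -0.450000), (ds/dtau, dt/dtau) = (2.000000, -2.000000); Gamma_sss = 0.000000, Gamma_sst = 0.000000, Gamma_stt = 0.000000, Gamma_tss = 0.000000, Gamma_tst = 0.000000, Gamma_ttt = 0.000000; k1 = (2.000000, -2.000000, 0.000000, 0.000000)
  k2: at (s, t) = (0.900000, -0.650000), (ds/dtau, dt/dtau) = (2.000000, -2.000000); Gamma_sss = 0.000000, Gamma_sst = 0.000000, Gamma_stt = 0.000000, Gamma_tss = 0.000000, Gamma_tst = 0.000000, Gamma_ttt = 0.000000; k2 = (2.000000, -2.000000, 0.000000, 0.000000)
  k3: at (s, t) = (0.900000, -0.650000), (ds/dtau, dt/dtau) = (2.000000, -2.000000); Gamma_sss = 0.000000, Gamma_sst = 0.000000, Gamma_stt = 0.000000, Gamma_tss = 0.000000, Gamma_tst = 0.000000, Gamma_ttt = 0.000000; k3 = (2.000000, -2.000000, 0.000000, 0.000000)
  k4: at (s, t) = (1.100000, -0.850000), (ds/dtau, dt/dtau) = (2.000000, -2.000000); Gamma_sss = 0.000000, Gamma_sst = 0.000000, Gamma_stt = 0.000000, Gamma_tss = 0.000000, Gamma_tst = 0.000000, Gamma_ttt = 0.000000; k4 = (2.000000, -2.000000, 0.000000, 0.000000)
  Y <- Y + (h/6)(k1 + 2k2 + 2k3 + k4): s = 1.1000, t = -0.8500, ds/dtau = 2.0000, dt/dtau = -2.0000

Answer: s = 1.1000, t = -0.8500, ds/dtau = 2.0000, dt/dtau = -2.0000


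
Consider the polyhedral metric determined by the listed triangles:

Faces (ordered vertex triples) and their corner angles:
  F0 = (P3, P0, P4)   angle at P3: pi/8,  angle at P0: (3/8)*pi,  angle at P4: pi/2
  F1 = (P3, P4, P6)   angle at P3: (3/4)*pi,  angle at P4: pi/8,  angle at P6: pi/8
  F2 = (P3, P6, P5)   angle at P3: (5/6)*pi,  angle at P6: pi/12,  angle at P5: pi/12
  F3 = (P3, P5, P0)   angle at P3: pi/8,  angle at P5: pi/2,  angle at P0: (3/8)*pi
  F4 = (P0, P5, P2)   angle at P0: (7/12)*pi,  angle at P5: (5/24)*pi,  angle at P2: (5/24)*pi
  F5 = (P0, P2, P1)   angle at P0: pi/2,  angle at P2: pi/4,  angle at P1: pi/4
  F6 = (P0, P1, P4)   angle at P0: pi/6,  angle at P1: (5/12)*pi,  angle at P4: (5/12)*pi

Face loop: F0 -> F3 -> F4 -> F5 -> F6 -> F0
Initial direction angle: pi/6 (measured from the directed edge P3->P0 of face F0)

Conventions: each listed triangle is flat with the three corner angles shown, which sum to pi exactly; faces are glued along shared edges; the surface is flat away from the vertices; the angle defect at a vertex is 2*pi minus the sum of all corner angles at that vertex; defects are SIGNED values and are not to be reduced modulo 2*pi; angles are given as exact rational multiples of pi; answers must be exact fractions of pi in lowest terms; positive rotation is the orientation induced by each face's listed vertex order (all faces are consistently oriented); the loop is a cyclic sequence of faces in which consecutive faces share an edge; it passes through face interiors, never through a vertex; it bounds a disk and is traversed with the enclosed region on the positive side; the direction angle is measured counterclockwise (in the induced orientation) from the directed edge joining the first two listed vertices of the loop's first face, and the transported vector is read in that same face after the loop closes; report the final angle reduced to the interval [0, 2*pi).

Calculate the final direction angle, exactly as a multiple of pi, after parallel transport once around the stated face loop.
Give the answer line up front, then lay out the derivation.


Answer: final direction angle = pi/6

enclosed vertex P0: corner angles sum to 2*pi, defect = 2*pi - 2*pi = 0
by Gauss-Bonnet the loop rotates the vector by the enclosed defect sum (positive orientation, mod 2*pi)
final angle = pi/6 + 0 = pi/6 (mod 2*pi)


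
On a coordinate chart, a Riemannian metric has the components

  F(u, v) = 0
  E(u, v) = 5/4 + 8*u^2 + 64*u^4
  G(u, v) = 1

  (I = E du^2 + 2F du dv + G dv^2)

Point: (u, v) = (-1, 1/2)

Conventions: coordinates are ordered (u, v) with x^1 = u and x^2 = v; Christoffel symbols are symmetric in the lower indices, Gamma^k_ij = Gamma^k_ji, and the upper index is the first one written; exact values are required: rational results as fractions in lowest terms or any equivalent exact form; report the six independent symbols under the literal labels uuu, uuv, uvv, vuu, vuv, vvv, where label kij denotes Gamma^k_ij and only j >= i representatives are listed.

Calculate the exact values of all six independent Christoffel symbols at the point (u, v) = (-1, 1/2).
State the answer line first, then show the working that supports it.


Answer: Gamma_uuu = -544/293, Gamma_uuv = 0, Gamma_uvv = 0, Gamma_vuu = 0, Gamma_vuv = 0, Gamma_vvv = 0

E = 293/4, F = 0, G = 1 at the point
E_u = -272, E_v = 0, F_u = 0, F_v = 0, G_u = 0, G_v = 0
EG - F^2 = 293/4;  g^inv = (4/293) * [[1, 0], [0, 293/4]]
first-kind symbols [ij,l] = (1/2)(d_i g_jl + d_j g_il - d_l g_ij): [uu,u] = E_u/2 = -136, [uu,v] = F_u - E_v/2 = 0, [uv,u] = E_v/2 = 0, [uv,v] = G_u/2 = 0, [vv,u] = F_v - G_u/2 = 0, [vv,v] = G_v/2 = 0
Gamma^u_ij = (G*[ij,u] - F*[ij,v])/(EG - F^2), Gamma^v_ij = (E*[ij,v] - F*[ij,u])/(EG - F^2)


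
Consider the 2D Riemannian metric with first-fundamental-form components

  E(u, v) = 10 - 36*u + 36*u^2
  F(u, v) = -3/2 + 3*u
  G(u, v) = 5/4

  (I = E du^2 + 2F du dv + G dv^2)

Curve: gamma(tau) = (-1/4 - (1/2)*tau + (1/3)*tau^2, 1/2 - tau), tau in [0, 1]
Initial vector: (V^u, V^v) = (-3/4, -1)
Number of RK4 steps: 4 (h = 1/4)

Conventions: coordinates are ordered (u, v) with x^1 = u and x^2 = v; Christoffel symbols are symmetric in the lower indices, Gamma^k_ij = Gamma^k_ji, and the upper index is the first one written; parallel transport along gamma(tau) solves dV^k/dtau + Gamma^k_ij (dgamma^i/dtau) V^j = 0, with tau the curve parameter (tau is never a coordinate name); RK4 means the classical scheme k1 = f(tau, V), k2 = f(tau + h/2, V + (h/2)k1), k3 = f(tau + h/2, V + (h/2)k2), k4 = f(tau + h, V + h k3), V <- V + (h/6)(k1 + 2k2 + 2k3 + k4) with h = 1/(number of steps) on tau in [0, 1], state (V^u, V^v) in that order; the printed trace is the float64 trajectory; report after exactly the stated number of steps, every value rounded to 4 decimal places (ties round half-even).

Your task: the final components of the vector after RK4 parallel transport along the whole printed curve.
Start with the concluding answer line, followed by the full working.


Answer: V^u = -0.6196, V^v = -1.0132

gamma'(tau) = (-1/2 + (2/3)*tau, -1); f(tau, V)^k = -Gamma^k_ij(gamma(tau)) gamma'^i(tau) V^j; h = 1/4; intermediate values shown to 6 dp
curve data and Christoffel symbols at the stage parameters:
  tau = 0.000000: gamma = (-0.250000, 0.500000), gamma' = (-0.500000, -1.000000); Gamma_uuu = -1.255814, Gamma_uuv = 0.000000, Gamma_uvv = 0.000000, Gamma_vuu = 0.139535, Gamma_vuv = 0.000000, Gamma_vvv = 0.000000
  tau = 0.125000: gamma = (-0.307292, 0.375000), gamma' = (-0.416667, -1.000000); Gamma_uuu = -1.176052, Gamma_uuv = 0.000000, Gamma_uvv = 0.000000, Gamma_vuu = 0.121399, Gamma_vuv = 0.000000, Gamma_vvv = 0.000000
  tau = 0.250000: gamma = (-0.354167, 0.250000), gamma' = (-0.333333, -1.000000); Gamma_uuu = -1.117547, Gamma_uuv = 0.000000, Gamma_uvv = 0.000000, Gamma_vuu = 0.109029, Gamma_vuv = 0.000000, Gamma_vvv = 0.000000
  tau = 0.375000: gamma = (-0.390625, 0.125000), gamma' = (-0.250000, -1.000000); Gamma_uuu = -1.075718, Gamma_uuv = 0.000000, Gamma_uvv = 0.000000, Gamma_vuu = 0.100652, Gamma_vuv = 0.000000, Gamma_vvv = 0.000000
  tau = 0.500000: gamma = (-0.416667, 0.000000), gamma' = (-0.166667, -1.000000); Gamma_uuu = -1.047619, Gamma_uuv = 0.000000, Gamma_uvv = 0.000000, Gamma_vuu = 0.095238, Gamma_vuv = 0.000000, Gamma_vvv = 0.000000
  tau = 0.625000: gamma = (-0.432292, -0.125000), gamma' = (-0.083333, -1.000000); Gamma_uuu = -1.031422, Gamma_uuv = 0.000000, Gamma_uvv = 0.000000, Gamma_vuu = 0.092194, Gamma_vuv = 0.000000, Gamma_vvv = 0.000000
  tau = 0.750000: gamma = (-0.437500, -0.250000), gamma' = (0.000000, -1.000000); Gamma_uuu = -1.026128, Gamma_uuv = 0.000000, Gamma_uvv = 0.000000, Gamma_vuu = 0.091211, Gamma_vuv = 0.000000, Gamma_vvv = 0.000000
  tau = 0.875000: gamma = (-0.432292, -0.375000), gamma' = (0.083333, -1.000000); Gamma_uuu = -1.031422, Gamma_uuv = 0.000000, Gamma_uvv = 0.000000, Gamma_vuu = 0.092194, Gamma_vuv = 0.000000, Gamma_vvv = 0.000000
  tau = 1.000000: gamma = (-0.416667, -0.500000), gamma' = (0.166667, -1.000000); Gamma_uuu = -1.047619, Gamma_uuv = 0.000000, Gamma_uvv = 0.000000, Gamma_vuu = 0.095238, Gamma_vuv = 0.000000, Gamma_vvv = 0.000000
step 0: V^u = -0.7500, V^v = -1.0000
step 1: k1 = (0.470930, -0.052326), k2 = (0.338671, -0.034960), k3 = (0.346772, -0.035796), k4 = (0.247092, -0.024107); V <- V + (h/6)(k1 + 2k2 + 2k3 + k4): V^u = -0.6630, V^v = -1.0091
step 2: k1 = (0.246964, -0.024094), k2 = (0.169988, -0.015905), k3 = (0.172576, -0.016147), k4 = (0.108222, -0.009838); V <- V + (h/6)(k1 + 2k2 + 2k3 + k4): V^u = -0.6196, V^v = -1.0132
step 3: k1 = (0.108187, -0.009835), k2 = (0.052095, -0.004657), k3 = (0.052697, -0.004710), k4 = (0.000000, 0.000000); V <- V + (h/6)(k1 + 2k2 + 2k3 + k4): V^u = -0.6064, V^v = -1.0144
step 4: k1 = (0.000000, 0.000000), k2 = (-0.052119, 0.004659), k3 = (-0.052679, 0.004709), k4 = (-0.108175, 0.009834); V <- V + (h/6)(k1 + 2k2 + 2k3 + k4): V^u = -0.6196, V^v = -1.0132


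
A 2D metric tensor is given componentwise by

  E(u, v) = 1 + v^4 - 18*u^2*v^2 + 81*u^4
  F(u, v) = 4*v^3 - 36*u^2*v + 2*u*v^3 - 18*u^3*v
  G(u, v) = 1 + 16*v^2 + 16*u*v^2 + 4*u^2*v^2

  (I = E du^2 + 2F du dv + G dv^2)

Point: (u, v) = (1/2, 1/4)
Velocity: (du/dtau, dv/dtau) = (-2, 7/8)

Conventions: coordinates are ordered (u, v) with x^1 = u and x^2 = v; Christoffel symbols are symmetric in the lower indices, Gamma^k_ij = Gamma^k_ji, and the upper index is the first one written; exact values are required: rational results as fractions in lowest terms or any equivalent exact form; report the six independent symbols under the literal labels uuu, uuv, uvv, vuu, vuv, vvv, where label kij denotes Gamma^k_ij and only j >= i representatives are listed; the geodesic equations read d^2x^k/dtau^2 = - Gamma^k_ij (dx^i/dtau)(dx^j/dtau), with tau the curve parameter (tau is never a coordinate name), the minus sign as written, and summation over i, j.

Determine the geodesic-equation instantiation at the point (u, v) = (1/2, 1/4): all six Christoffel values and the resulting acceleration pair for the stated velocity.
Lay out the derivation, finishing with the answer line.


E = 1481/256, F = -175/64, G = 41/16 at the point
E_u = 315/8, E_v = -35/16, F_u = -395/32, F_v = -165/16, G_u = 5/4, G_v = 25/2
EG - F^2 = 1881/256;  g^inv = (256/1881) * [[41/16, 175/64], [175/64, 1481/256]]
first-kind symbols [ij,l] = (1/2)(d_i g_jl + d_j g_il - d_l g_ij): [uu,u] = E_u/2 = 315/16, [uu,v] = F_u - E_v/2 = -45/4, [uv,u] = E_v/2 = -35/32, [uv,v] = G_u/2 = 5/8, [vv,u] = F_v - G_u/2 = -175/16, [vv,v] = G_v/2 = 25/4
Gamma^u_ij = (G*[ij,u] - F*[ij,v])/(EG - F^2), Gamma^v_ij = (E*[ij,v] - F*[ij,u])/(EG - F^2)
Gamma_uuu = 560/209, Gamma_uuv = -280/1881, Gamma_uvv = -2800/1881, Gamma_vuu = -320/209, Gamma_vuv = 160/1881, Gamma_vvv = 1600/1881
d^2u/dtau^2 = -(Gamma_uuu*(-2)^2 + 2*Gamma_uuv*(-2)*(7/8) + Gamma_uvv*(7/8)^2) = -75985/7524
d^2v/dtau^2 = -(Gamma_vuu*(-2)^2 + 2*Gamma_vuv*(-2)*(7/8) + Gamma_vvv*(7/8)^2) = 10855/1881

Answer: Gamma_uuu = 560/209, Gamma_uuv = -280/1881, Gamma_uvv = -2800/1881, Gamma_vuu = -320/209, Gamma_vuv = 160/1881, Gamma_vvv = 1600/1881; accelerations (d^2u/dtau^2, d^2v/dtau^2) = (-75985/7524, 10855/1881)


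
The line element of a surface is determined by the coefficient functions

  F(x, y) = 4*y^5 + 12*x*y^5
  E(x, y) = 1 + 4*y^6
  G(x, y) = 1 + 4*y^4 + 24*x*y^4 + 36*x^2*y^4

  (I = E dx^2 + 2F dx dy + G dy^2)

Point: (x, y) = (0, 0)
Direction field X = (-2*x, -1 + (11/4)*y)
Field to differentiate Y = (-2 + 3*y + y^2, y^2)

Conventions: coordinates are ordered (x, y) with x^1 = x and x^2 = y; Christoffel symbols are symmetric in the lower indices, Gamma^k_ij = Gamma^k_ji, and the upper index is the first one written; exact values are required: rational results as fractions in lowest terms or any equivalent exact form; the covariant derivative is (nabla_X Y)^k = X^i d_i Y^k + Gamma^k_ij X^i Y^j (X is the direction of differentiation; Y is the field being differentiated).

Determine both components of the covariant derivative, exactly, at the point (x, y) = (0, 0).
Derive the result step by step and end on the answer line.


E = 1, F = 0, G = 1 at the point
E_x = 0, E_y = 0, F_x = 0, F_y = 0, G_x = 0, G_y = 0
EG - F^2 = 1;  g^inv = (1) * [[1, 0], [0, 1]]
first-kind symbols [ij,l] = (1/2)(d_i g_jl + d_j g_il - d_l g_ij): [xx,x] = E_x/2 = 0, [xx,y] = F_x - E_y/2 = 0, [xy,x] = E_y/2 = 0, [xy,y] = G_x/2 = 0, [yy,x] = F_y - G_x/2 = 0, [yy,y] = G_y/2 = 0
Gamma^x_ij = (G*[ij,x] - F*[ij,y])/(EG - F^2), Gamma^y_ij = (E*[ij,y] - F*[ij,x])/(EG - F^2)
Gamma_xxx = 0, Gamma_xxy = 0, Gamma_xyy = 0, Gamma_yxx = 0, Gamma_yxy = 0, Gamma_yyy = 0
X = (0, -1), Y = (-2, 0) at the point

Answer: (nabla_X Y)^x = -3, (nabla_X Y)^y = 0


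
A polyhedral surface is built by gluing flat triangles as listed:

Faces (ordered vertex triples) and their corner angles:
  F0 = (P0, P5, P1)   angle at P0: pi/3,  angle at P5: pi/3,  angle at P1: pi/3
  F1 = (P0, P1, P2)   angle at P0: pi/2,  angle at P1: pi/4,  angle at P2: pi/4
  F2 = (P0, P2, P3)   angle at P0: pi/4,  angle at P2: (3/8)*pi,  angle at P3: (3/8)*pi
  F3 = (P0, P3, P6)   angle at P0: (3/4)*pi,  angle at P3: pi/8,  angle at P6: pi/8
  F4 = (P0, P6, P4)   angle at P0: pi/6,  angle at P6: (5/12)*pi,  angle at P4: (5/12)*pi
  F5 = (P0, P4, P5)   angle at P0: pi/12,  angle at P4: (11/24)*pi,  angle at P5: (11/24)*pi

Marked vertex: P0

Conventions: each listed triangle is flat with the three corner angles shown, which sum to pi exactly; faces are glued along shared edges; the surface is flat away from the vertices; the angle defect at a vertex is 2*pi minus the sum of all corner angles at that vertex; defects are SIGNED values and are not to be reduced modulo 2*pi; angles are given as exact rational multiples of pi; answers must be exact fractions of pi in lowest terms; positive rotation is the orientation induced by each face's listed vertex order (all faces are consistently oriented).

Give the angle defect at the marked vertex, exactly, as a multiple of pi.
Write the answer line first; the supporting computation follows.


Answer: defect(P0) = -pi/12

Sum of corner angles at P0: (25/12)*pi
defect = 2*pi - (25/12)*pi


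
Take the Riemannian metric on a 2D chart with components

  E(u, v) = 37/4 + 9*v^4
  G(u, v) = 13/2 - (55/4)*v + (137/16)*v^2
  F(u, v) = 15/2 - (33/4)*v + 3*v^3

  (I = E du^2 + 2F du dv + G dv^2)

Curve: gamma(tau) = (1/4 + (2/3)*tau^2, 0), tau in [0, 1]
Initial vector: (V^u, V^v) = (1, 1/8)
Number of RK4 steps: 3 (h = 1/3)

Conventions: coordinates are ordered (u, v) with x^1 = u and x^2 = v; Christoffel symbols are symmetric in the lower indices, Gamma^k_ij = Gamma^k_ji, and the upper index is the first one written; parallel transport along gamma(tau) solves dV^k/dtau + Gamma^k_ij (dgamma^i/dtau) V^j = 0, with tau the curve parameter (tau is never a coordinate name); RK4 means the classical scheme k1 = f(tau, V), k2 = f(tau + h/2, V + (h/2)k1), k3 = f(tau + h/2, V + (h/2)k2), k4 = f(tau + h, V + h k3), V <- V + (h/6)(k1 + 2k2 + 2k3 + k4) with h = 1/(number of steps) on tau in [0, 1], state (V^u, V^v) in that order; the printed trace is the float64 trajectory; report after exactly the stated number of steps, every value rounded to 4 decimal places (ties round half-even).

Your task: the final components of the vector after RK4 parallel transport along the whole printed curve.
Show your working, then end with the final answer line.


gamma'(tau) = ((4/3)*tau, 0); f(tau, V)^k = -Gamma^k_ij(gamma(tau)) gamma'^i(tau) V^j; h = 1/3; intermediate values shown to 6 dp
curve data and Christoffel symbols at the stage parameters:
  tau = 0.000000: gamma = (0.250000, 0.000000), gamma' = (0.000000, 0.000000); Gamma_uuu = 0.000000, Gamma_uuv = 0.000000, Gamma_uvv = -0.532258, Gamma_vuu = 0.000000, Gamma_vuv = 0.000000, Gamma_vvv = -0.443548
  tau = 0.166667: gamma = (0.268519, 0.000000), gamma' = (0.222222, 0.000000); Gamma_uuu = 0.000000, Gamma_uuv = 0.000000, Gamma_uvv = -0.532258, Gamma_vuu = 0.000000, Gamma_vuv = 0.000000, Gamma_vvv = -0.443548
  tau = 0.333333: gamma = (0.324074, 0.000000), gamma' = (0.444444, 0.000000); Gamma_uuu = 0.000000, Gamma_uuv = 0.000000, Gamma_uvv = -0.532258, Gamma_vuu = 0.000000, Gamma_vuv = 0.000000, Gamma_vvv = -0.443548
  tau = 0.500000: gamma = (0.416667, 0.000000), gamma' = (0.666667, 0.000000); Gamma_uuu = 0.000000, Gamma_uuv = 0.000000, Gamma_uvv = -0.532258, Gamma_vuu = 0.000000, Gamma_vuv = 0.000000, Gamma_vvv = -0.443548
  tau = 0.666667: gamma = (0.546296, 0.000000), gamma' = (0.888889, 0.000000); Gamma_uuu = 0.000000, Gamma_uuv = 0.000000, Gamma_uvv = -0.532258, Gamma_vuu = 0.000000, Gamma_vuv = 0.000000, Gamma_vvv = -0.443548
  tau = 0.833333: gamma = (0.712963, 0.000000), gamma' = (1.111111, 0.000000); Gamma_uuu = 0.000000, Gamma_uuv = 0.000000, Gamma_uvv = -0.532258, Gamma_vuu = 0.000000, Gamma_vuv = 0.000000, Gamma_vvv = -0.443548
  tau = 1.000000: gamma = (0.916667, 0.000000), gamma' = (1.333333, 0.000000); Gamma_uuu = 0.000000, Gamma_uuv = 0.000000, Gamma_uvv = -0.532258, Gamma_vuu = 0.000000, Gamma_vuv = 0.000000, Gamma_vvv = -0.443548
step 0: V^u = 1.0000, V^v = 0.1250
step 1: k1 = (0.000000, 0.000000), k2 = (0.000000, 0.000000), k3 = (0.000000, 0.000000), k4 = (0.000000, 0.000000); V <- V + (h/6)(k1 + 2k2 + 2k3 + k4): V^u = 1.0000, V^v = 0.1250
step 2: k1 = (0.000000, 0.000000), k2 = (0.000000, 0.000000), k3 = (0.000000, 0.000000), k4 = (0.000000, 0.000000); V <- V + (h/6)(k1 + 2k2 + 2k3 + k4): V^u = 1.0000, V^v = 0.1250
step 3: k1 = (0.000000, 0.000000), k2 = (0.000000, 0.000000), k3 = (0.000000, 0.000000), k4 = (0.000000, 0.000000); V <- V + (h/6)(k1 + 2k2 + 2k3 + k4): V^u = 1.0000, V^v = 0.1250

Answer: V^u = 1.0000, V^v = 0.1250


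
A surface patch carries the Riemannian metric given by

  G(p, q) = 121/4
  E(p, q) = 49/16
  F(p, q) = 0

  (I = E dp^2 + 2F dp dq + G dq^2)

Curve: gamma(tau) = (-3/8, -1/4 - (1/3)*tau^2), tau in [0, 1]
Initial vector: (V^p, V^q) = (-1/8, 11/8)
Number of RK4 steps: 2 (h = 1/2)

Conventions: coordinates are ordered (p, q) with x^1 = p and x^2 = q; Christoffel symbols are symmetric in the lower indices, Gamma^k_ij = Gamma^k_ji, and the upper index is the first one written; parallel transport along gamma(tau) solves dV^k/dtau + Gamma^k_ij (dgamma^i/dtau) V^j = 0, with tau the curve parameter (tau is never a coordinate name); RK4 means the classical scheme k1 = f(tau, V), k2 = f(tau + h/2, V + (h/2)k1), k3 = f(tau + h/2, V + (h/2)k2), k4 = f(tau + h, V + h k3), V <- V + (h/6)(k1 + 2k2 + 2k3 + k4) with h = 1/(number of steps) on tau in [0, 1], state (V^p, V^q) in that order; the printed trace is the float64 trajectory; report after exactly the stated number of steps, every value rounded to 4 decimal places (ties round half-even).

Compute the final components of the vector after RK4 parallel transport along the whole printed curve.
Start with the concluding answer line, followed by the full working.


Answer: V^p = -0.1250, V^q = 1.3750

gamma'(tau) = (0, -(2/3)*tau); f(tau, V)^k = -Gamma^k_ij(gamma(tau)) gamma'^i(tau) V^j; h = 1/2; intermediate values shown to 6 dp
curve data and Christoffel symbols at the stage parameters:
  tau = 0.000000: gamma = (-0.375000, -0.250000), gamma' = (0.000000, 0.000000); Gamma_ppp = 0.000000, Gamma_ppq = 0.000000, Gamma_pqq = 0.000000, Gamma_qpp = 0.000000, Gamma_qpq = 0.000000, Gamma_qqq = 0.000000
  tau = 0.250000: gamma = (-0.375000, -0.270833), gamma' = (0.000000, -0.166667); Gamma_ppp = 0.000000, Gamma_ppq = 0.000000, Gamma_pqq = 0.000000, Gamma_qpp = 0.000000, Gamma_qpq = 0.000000, Gamma_qqq = 0.000000
  tau = 0.500000: gamma = (-0.375000, -0.333333), gamma' = (0.000000, -0.333333); Gamma_ppp = 0.000000, Gamma_ppq = 0.000000, Gamma_pqq = 0.000000, Gamma_qpp = 0.000000, Gamma_qpq = 0.000000, Gamma_qqq = 0.000000
  tau = 0.750000: gamma = (-0.375000, -0.437500), gamma' = (0.000000, -0.500000); Gamma_ppp = 0.000000, Gamma_ppq = 0.000000, Gamma_pqq = 0.000000, Gamma_qpp = 0.000000, Gamma_qpq = 0.000000, Gamma_qqq = 0.000000
  tau = 1.000000: gamma = (-0.375000, -0.583333), gamma' = (0.000000, -0.666667); Gamma_ppp = 0.000000, Gamma_ppq = 0.000000, Gamma_pqq = 0.000000, Gamma_qpp = 0.000000, Gamma_qpq = 0.000000, Gamma_qqq = 0.000000
step 0: V^p = -0.1250, V^q = 1.3750
step 1: k1 = (0.000000, 0.000000), k2 = (0.000000, 0.000000), k3 = (0.000000, 0.000000), k4 = (0.000000, 0.000000); V <- V + (h/6)(k1 + 2k2 + 2k3 + k4): V^p = -0.1250, V^q = 1.3750
step 2: k1 = (0.000000, 0.000000), k2 = (0.000000, 0.000000), k3 = (0.000000, 0.000000), k4 = (0.000000, 0.000000); V <- V + (h/6)(k1 + 2k2 + 2k3 + k4): V^p = -0.1250, V^q = 1.3750


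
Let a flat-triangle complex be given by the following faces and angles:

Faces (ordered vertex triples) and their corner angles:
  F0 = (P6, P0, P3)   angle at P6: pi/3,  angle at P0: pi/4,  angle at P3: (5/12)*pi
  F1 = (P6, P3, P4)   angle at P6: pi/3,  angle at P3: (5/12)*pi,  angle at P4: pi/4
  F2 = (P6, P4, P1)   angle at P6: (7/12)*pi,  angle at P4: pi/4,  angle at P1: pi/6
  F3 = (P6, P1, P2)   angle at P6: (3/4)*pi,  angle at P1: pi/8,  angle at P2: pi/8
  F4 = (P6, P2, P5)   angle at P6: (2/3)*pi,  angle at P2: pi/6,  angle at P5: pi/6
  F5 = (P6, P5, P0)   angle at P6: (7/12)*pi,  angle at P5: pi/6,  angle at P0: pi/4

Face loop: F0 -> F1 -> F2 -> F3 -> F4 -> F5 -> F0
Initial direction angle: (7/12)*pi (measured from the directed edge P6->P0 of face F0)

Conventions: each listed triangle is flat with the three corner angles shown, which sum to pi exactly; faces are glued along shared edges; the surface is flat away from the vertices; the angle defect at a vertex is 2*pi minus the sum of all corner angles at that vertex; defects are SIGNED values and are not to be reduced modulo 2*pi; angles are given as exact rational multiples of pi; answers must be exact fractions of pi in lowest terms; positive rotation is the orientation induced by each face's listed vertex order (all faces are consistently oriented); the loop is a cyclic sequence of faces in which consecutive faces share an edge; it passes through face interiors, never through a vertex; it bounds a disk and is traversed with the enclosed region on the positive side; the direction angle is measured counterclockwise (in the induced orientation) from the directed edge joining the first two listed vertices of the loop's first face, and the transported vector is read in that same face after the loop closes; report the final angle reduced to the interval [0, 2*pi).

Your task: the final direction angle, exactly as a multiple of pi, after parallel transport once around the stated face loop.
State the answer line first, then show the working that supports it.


Answer: final direction angle = (4/3)*pi

enclosed vertex P6: corner angles sum to (13/4)*pi, defect = 2*pi - (13/4)*pi = (-5/4)*pi
summing the enclosed defects onto the initial angle, mod 2*pi in the induced orientation:
final angle = (7/12)*pi - (5/4)*pi = (4/3)*pi (mod 2*pi)
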